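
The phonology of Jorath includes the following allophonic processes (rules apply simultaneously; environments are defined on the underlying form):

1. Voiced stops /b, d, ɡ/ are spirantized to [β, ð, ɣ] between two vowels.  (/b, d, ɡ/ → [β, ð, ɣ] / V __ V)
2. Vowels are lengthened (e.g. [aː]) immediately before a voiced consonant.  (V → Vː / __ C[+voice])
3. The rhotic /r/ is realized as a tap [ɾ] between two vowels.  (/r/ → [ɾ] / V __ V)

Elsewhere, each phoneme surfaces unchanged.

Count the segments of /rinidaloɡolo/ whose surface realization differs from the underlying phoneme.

7

Segments that undergo a rule: /i/ → [iː] (rule 2); /i/ → [iː] (rule 2); /d/ → [ð] (rule 1); /a/ → [aː] (rule 2); /o/ → [oː] (rule 2); /ɡ/ → [ɣ] (rule 1); /o/ → [oː] (rule 2).
All other segments surface unchanged.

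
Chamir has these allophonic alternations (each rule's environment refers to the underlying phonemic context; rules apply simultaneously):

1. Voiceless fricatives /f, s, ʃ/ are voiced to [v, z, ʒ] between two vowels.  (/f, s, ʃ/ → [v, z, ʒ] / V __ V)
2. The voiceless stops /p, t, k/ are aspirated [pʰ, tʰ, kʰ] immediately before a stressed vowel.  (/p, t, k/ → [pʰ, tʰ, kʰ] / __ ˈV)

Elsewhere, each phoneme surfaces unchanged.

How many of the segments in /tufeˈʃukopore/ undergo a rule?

Segments that undergo a rule: /f/ → [v] (rule 1); /ʃ/ → [ʒ] (rule 1).
All other segments surface unchanged.

2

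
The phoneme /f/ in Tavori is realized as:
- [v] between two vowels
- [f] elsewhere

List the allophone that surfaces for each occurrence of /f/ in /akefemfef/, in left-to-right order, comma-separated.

[v], [f], [f]

Occurrence 1 (position 4): between two vowels → [v].
Occurrence 2 (position 7): no conditioning environment matches → elsewhere allophone [f].
Occurrence 3 (position 9): no conditioning environment matches → elsewhere allophone [f].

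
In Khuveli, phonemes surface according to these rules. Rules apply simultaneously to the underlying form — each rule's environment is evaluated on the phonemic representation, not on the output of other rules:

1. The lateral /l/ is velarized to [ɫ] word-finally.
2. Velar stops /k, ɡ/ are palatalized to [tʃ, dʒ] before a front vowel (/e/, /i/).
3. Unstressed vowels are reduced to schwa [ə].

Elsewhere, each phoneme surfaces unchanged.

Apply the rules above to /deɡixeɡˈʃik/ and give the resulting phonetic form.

/e/ meets the environment for rule 3 (in an unstressed syllable) → [ə].
/ɡ/ meets the environment for rule 2 (before a front vowel) → [dʒ].
Rule 3 applies to /i/ (between /ɡ/ and /x/: in an unstressed syllable) → [ə].
/e/ (between /x/ and /ɡ/): in an unstressed syllable, so rule 3 applies → [ə].
/ɡ/ (between /e/ and /ʃ/) is in the target of rule 2 but the environment (before a front vowel) is not met → [ɡ].
/i/ (between /ʃ/ and /k/) fails the environment for rule 3, so it stays [i].
/k/ (word-final) fails the environment for rule 2, so it stays [k].

[dədʒəxəɡˈʃik]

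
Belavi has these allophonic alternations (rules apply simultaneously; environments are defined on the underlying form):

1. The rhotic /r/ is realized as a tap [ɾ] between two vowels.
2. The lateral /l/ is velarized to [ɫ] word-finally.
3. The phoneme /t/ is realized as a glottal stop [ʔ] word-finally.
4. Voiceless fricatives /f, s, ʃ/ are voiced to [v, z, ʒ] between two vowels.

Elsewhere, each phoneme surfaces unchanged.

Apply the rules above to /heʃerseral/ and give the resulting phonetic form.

/h/ — not in any rule's target class → [h].
/e/ — not in any rule's target class → [e].
/ʃ/ — between /e/ and /e/, between two vowels — surfaces as [ʒ] (rule 4).
/e/ — not in any rule's target class → [e].
/r/ — between /e/ and /s/; rule 1 does not apply here → [r].
/s/ (between /r/ and /e/) is in the target of rule 4 but the environment (between two vowels) is not met → [s].
/e/ stays [e].
/r/ — between /e/ and /a/, between two vowels — surfaces as [ɾ] (rule 1).
/a/ stays [a].
/l/ meets the environment for rule 2 (word-finally) → [ɫ].

[heʒerseɾaɫ]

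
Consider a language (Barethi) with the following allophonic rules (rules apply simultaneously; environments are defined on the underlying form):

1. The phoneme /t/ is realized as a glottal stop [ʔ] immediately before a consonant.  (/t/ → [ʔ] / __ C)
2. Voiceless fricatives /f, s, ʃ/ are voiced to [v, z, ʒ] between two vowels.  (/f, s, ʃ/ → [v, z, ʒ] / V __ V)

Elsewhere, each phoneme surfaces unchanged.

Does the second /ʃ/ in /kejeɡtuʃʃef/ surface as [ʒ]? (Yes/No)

/ʃ/ — between /ʃ/ and /e/; rule 2 does not apply here → [ʃ].
The actual realization is [ʃ], not [ʒ].

No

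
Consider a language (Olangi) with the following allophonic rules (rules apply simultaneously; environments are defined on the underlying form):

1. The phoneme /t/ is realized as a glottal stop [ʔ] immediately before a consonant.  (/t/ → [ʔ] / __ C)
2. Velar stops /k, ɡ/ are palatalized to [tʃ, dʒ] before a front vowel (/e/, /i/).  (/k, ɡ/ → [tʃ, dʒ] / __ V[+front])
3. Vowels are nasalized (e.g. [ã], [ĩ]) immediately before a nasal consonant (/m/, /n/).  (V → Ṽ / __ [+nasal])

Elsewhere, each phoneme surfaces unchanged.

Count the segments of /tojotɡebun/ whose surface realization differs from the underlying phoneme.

3

Segments that undergo a rule: /t/ → [ʔ] (rule 1); /ɡ/ → [dʒ] (rule 2); /u/ → [ũ] (rule 3).
All other segments surface unchanged.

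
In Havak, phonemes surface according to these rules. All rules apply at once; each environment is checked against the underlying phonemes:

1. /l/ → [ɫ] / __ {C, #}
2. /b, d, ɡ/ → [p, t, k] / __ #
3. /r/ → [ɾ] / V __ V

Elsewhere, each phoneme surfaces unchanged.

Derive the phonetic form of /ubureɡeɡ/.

[ubuɾeɡek]

/u/ — not in any rule's target class → [u].
/b/ — between /u/ and /u/; rule 2 does not apply here → [b].
/u/ (between /b/ and /r/) is unaffected → [u].
/r/ meets the environment for rule 3 (between two vowels) → [ɾ].
/e/ (between /r/ and /ɡ/) is unaffected → [e].
/ɡ/ (between /e/ and /e/) is in the target of rule 2 but the environment (word-finally) is not met → [ɡ].
/e/ — not in any rule's target class → [e].
/ɡ/ meets the environment for rule 2 (word-finally) → [k].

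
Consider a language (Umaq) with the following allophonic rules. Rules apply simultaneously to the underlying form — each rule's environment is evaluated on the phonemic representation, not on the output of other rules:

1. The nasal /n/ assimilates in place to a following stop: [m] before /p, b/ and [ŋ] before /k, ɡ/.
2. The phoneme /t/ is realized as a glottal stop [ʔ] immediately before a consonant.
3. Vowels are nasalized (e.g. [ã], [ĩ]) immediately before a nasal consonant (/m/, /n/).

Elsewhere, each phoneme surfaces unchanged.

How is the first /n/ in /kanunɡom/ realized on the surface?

/n/ — between /a/ and /u/; rule 1 does not apply here → [n].

[n]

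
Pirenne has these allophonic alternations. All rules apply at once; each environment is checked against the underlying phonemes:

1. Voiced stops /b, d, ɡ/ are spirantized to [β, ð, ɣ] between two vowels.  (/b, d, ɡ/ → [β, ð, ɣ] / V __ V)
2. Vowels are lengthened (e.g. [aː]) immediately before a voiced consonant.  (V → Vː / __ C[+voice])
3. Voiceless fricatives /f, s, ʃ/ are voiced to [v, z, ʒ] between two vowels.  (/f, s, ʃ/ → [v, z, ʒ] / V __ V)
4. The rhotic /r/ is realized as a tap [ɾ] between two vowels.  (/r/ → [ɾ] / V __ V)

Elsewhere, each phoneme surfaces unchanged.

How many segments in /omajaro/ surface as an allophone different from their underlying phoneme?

Segments that undergo a rule: /o/ → [oː] (rule 2); /a/ → [aː] (rule 2); /a/ → [aː] (rule 2); /r/ → [ɾ] (rule 4).
All other segments surface unchanged.

4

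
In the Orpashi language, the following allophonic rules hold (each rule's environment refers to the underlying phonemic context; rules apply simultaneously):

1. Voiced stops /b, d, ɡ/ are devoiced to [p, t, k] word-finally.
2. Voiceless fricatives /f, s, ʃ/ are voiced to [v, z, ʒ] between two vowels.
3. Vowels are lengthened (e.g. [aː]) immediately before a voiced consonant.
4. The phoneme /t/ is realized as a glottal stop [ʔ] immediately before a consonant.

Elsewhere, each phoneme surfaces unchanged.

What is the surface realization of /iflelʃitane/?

/i/ (word-initial) fails the environment for rule 3, so it stays [i].
/f/ (between /i/ and /l/) is in the target of rule 2 but the environment (between two vowels) is not met → [f].
/l/ stays [l].
/e/ meets the environment for rule 3 (before a voiced consonant) → [eː].
/l/ (between /e/ and /ʃ/): no rule targets it → [l].
/ʃ/ — between /l/ and /i/; rule 2 does not apply here → [ʃ].
/i/ (between /ʃ/ and /t/) is in the target of rule 3 but the environment (before a voiced consonant) is not met → [i].
/t/ — between /i/ and /a/; rule 4 does not apply here → [t].
/a/ (between /t/ and /n/) occurs before a voiced consonant → [aː] by rule 3.
/n/ (between /a/ and /e/): no rule targets it → [n].
/e/ (word-final) fails the environment for rule 3, so it stays [e].

[ifleːlʃitaːne]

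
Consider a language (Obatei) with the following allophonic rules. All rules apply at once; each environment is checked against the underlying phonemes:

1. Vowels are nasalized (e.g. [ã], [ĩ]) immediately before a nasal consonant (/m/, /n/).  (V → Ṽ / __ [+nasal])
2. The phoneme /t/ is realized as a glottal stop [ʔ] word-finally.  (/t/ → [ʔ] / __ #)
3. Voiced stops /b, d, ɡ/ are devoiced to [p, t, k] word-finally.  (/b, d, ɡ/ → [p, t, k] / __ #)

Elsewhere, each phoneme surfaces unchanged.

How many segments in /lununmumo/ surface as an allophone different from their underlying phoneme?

Segments that undergo a rule: /u/ → [ũ] (rule 1); /u/ → [ũ] (rule 1); /u/ → [ũ] (rule 1).
All other segments surface unchanged.

3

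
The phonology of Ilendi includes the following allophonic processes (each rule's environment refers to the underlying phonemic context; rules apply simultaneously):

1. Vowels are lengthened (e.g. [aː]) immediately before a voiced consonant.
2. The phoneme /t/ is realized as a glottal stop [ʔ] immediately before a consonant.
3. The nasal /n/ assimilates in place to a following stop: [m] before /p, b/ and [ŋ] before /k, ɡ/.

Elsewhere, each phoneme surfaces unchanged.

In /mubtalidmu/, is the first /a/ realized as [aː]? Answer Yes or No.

/a/ meets the environment for rule 1 (before a voiced consonant) → [aː].
The actual realization is [aː], which matches [aː].

Yes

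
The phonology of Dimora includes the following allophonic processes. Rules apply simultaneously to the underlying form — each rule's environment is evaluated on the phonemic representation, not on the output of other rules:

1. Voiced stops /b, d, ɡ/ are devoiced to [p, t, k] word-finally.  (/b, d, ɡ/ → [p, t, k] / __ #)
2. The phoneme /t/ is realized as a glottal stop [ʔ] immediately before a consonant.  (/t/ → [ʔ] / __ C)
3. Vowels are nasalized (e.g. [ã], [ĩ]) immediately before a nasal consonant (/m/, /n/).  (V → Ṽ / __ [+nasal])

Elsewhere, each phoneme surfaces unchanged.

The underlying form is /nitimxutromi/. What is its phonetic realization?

/n/ (word-initial): no rule targets it → [n].
/i/ — between /n/ and /t/; rule 3 does not apply here → [i].
/t/ (between /i/ and /i/) is in the target of rule 2 but the environment (immediately before a consonant) is not met → [t].
/i/ (between /t/ and /m/): before a nasal consonant, so rule 3 applies → [ĩ].
/m/ (between /i/ and /x/): no rule targets it → [m].
/x/ — not in any rule's target class → [x].
/u/ (between /x/ and /t/) is in the target of rule 3 but the environment (before a nasal consonant) is not met → [u].
Rule 2 applies to /t/ (between /u/ and /r/: immediately before a consonant) → [ʔ].
/r/ (between /t/ and /o/) is unaffected → [r].
/o/ — between /r/ and /m/, before a nasal consonant — surfaces as [õ] (rule 3).
/m/ stays [m].
/i/ — word-final; rule 3 does not apply here → [i].

[nitĩmxuʔrõmi]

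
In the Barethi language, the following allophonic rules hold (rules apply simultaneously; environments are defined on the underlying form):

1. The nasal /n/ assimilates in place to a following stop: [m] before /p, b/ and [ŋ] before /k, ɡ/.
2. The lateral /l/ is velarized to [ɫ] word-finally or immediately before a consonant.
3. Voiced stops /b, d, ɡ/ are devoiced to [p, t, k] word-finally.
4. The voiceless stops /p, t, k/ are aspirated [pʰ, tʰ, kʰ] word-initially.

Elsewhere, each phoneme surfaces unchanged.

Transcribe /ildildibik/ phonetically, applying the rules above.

[iɫdiɫdibik]

/l/ (between /i/ and /d/) occurs word-finally or immediately before a consonant → [ɫ] by rule 2.
/d/ (between /l/ and /i/) is in the target of rule 3 but the environment (word-finally) is not met → [d].
/l/ — between /i/ and /d/, word-finally or immediately before a consonant — surfaces as [ɫ] (rule 2).
/d/ (between /l/ and /i/) fails the environment for rule 3, so it stays [d].
/b/ (between /i/ and /i/) fails the environment for rule 3, so it stays [b].
/k/ (word-final): rule 4 targets it, but not word-initially → unchanged [k].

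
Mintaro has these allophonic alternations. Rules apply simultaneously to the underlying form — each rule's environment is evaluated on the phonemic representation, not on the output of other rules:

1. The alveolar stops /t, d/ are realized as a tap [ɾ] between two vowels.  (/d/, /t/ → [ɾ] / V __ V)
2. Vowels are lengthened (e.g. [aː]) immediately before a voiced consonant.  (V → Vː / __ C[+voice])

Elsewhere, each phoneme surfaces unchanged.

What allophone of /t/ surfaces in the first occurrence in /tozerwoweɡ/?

/t/ (word-initial): rule 1 targets it, but not between two vowels → unchanged [t].

[t]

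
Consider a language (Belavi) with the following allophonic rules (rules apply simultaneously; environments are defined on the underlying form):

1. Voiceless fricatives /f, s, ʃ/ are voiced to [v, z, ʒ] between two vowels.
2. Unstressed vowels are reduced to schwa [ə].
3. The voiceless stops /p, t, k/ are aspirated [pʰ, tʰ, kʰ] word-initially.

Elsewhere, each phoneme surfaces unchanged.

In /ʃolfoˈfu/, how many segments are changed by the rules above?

Segments that undergo a rule: /o/ → [ə] (rule 2); /o/ → [ə] (rule 2); /f/ → [v] (rule 1).
All other segments surface unchanged.

3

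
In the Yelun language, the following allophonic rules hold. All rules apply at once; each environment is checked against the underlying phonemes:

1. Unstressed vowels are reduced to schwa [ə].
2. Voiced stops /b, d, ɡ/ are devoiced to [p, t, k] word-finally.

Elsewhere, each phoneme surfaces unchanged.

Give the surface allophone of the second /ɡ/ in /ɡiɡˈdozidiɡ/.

/ɡ/ (between /i/ and /d/) is in the target of rule 2 but the environment (word-finally) is not met → [ɡ].

[ɡ]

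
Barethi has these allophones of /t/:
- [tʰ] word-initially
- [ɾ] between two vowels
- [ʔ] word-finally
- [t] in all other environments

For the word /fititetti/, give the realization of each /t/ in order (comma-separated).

Occurrence 1 (position 3): between two vowels → [ɾ].
Occurrence 2 (position 5): between two vowels → [ɾ].
Occurrence 3 (position 7): no conditioning environment matches → elsewhere allophone [t].
Occurrence 4 (position 8): no conditioning environment matches → elsewhere allophone [t].

[ɾ], [ɾ], [t], [t]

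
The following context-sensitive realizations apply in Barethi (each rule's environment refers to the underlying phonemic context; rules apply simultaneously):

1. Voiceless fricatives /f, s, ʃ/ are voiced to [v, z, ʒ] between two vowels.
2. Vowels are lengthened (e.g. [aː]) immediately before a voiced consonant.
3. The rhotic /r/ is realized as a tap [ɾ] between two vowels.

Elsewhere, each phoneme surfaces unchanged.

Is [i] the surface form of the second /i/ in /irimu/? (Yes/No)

/i/ (between /r/ and /m/): before a voiced consonant, so rule 2 applies → [iː].
The actual realization is [iː], not [i].

No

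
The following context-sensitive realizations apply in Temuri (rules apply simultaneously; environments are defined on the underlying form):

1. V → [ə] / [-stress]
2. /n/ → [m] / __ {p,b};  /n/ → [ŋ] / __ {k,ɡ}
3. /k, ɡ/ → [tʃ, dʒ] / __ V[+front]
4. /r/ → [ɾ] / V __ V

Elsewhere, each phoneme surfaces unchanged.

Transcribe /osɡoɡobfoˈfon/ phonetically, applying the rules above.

/o/ meets the environment for rule 1 (in an unstressed syllable) → [ə].
/s/ (between /o/ and /ɡ/) is unaffected → [s].
/ɡ/ (between /s/ and /o/) is in the target of rule 3 but the environment (before a front vowel) is not met → [ɡ].
/o/ (between /ɡ/ and /ɡ/): in an unstressed syllable, so rule 1 applies → [ə].
/ɡ/ (between /o/ and /o/): rule 3 targets it, but not before a front vowel → unchanged [ɡ].
Rule 1 applies to /o/ (between /ɡ/ and /b/: in an unstressed syllable) → [ə].
/b/ stays [b].
/f/ — not in any rule's target class → [f].
/o/ — between /f/ and /f/, in an unstressed syllable — surfaces as [ə] (rule 1).
/f/ (between /o/ and /o/): no rule targets it → [f].
/o/ (between /f/ and /n/): rule 1 targets it, but not in an unstressed syllable → unchanged [o].
/n/ (word-final) is in the target of rule 2 but the environment (before a labial or velar stop) is not met → [n].

[əsɡəɡəbfəˈfon]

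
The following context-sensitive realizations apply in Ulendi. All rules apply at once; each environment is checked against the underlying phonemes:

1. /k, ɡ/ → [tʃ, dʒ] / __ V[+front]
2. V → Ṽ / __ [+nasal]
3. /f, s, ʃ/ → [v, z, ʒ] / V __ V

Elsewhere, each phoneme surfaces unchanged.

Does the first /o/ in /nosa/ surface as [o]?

/o/ (between /n/ and /s/): rule 2 targets it, but not before a nasal consonant → unchanged [o].
The actual realization is [o], which matches [o].

Yes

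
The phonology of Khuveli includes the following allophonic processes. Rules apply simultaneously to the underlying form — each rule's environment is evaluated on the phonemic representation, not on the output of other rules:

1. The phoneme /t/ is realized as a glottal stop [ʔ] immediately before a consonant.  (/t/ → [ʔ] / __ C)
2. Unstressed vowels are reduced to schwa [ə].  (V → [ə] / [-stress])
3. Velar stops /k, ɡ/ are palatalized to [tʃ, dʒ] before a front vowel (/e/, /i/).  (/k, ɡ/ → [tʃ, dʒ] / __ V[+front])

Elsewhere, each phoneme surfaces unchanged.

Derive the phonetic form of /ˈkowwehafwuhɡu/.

[ˈkowwəhəfwəhɡə]

/k/ — word-initial; rule 3 does not apply here → [k].
/o/ (between /k/ and /w/): rule 2 targets it, but not in an unstressed syllable → unchanged [o].
/w/ — not in any rule's target class → [w].
/w/ (between /w/ and /e/): no rule targets it → [w].
/e/ — between /w/ and /h/, in an unstressed syllable — surfaces as [ə] (rule 2).
/h/ stays [h].
/a/ meets the environment for rule 2 (in an unstressed syllable) → [ə].
/f/ (between /a/ and /w/) is unaffected → [f].
/w/ (between /f/ and /u/) is unaffected → [w].
Rule 2 applies to /u/ (between /w/ and /h/: in an unstressed syllable) → [ə].
/h/ (between /u/ and /ɡ/) is unaffected → [h].
/ɡ/ (between /h/ and /u/) is in the target of rule 3 but the environment (before a front vowel) is not met → [ɡ].
/u/ meets the environment for rule 2 (in an unstressed syllable) → [ə].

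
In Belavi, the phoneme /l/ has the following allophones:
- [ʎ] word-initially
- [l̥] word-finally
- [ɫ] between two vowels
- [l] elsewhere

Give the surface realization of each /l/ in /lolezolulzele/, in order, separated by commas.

Occurrence 1 (position 1): word-initially → [ʎ].
Occurrence 2 (position 3): between two vowels → [ɫ].
Occurrence 3 (position 7): between two vowels → [ɫ].
Occurrence 4 (position 9): no conditioning environment matches → elsewhere allophone [l].
Occurrence 5 (position 12): between two vowels → [ɫ].

[ʎ], [ɫ], [ɫ], [l], [ɫ]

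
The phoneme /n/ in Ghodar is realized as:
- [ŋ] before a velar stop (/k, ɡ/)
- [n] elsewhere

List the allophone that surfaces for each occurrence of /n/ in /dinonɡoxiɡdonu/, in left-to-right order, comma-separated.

Occurrence 1 (position 3): no conditioning environment matches → elsewhere allophone [n].
Occurrence 2 (position 5): before a velar stop → [ŋ].
Occurrence 3 (position 13): no conditioning environment matches → elsewhere allophone [n].

[n], [ŋ], [n]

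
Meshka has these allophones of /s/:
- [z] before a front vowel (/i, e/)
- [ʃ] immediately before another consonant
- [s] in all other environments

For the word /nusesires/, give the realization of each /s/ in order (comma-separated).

[z], [z], [s]

Occurrence 1 (position 3): before a front vowel (/i, e/) → [z].
Occurrence 2 (position 5): before a front vowel (/i, e/) → [z].
Occurrence 3 (position 9): no conditioning environment matches → elsewhere allophone [s].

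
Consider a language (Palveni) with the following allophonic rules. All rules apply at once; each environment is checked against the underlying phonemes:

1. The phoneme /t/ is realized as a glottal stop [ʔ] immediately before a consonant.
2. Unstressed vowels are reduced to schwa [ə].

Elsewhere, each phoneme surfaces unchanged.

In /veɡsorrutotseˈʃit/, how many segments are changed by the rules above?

6

Segments that undergo a rule: /e/ → [ə] (rule 2); /o/ → [ə] (rule 2); /u/ → [ə] (rule 2); /o/ → [ə] (rule 2); /t/ → [ʔ] (rule 1); /e/ → [ə] (rule 2).
All other segments surface unchanged.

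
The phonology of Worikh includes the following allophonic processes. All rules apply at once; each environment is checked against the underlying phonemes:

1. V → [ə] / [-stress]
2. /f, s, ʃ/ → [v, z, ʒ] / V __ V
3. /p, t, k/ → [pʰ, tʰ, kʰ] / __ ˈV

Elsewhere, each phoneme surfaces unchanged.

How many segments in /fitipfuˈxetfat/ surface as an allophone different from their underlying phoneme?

Segments that undergo a rule: /i/ → [ə] (rule 1); /i/ → [ə] (rule 1); /u/ → [ə] (rule 1); /a/ → [ə] (rule 1).
All other segments surface unchanged.

4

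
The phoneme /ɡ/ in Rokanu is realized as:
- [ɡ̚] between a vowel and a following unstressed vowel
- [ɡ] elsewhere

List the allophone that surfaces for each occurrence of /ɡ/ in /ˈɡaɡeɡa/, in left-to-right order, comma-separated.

[ɡ], [ɡ̚], [ɡ̚]

Occurrence 1 (position 1): no conditioning environment matches → elsewhere allophone [ɡ].
Occurrence 2 (position 3): between a vowel and a following unstressed vowel → [ɡ̚].
Occurrence 3 (position 5): between a vowel and a following unstressed vowel → [ɡ̚].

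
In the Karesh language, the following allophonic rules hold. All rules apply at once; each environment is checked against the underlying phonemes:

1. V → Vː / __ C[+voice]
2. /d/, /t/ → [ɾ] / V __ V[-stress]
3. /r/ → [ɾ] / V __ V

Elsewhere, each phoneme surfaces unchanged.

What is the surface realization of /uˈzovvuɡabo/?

[uːˈzoːvvuːɡaːbo]

Rule 1 applies to /u/ (word-initial: before a voiced consonant) → [uː].
/z/ — not in any rule's target class → [z].
/o/ meets the environment for rule 1 (before a voiced consonant) → [oː].
/v/ — not in any rule's target class → [v].
/v/ — not in any rule's target class → [v].
Rule 1 applies to /u/ (between /v/ and /ɡ/: before a voiced consonant) → [uː].
/ɡ/ stays [ɡ].
/a/ meets the environment for rule 1 (before a voiced consonant) → [aː].
/b/ — not in any rule's target class → [b].
/o/ — word-final; rule 1 does not apply here → [o].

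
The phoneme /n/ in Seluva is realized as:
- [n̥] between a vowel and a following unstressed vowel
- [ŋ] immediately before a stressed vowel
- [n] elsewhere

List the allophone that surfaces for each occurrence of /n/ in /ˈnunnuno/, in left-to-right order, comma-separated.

[ŋ], [n], [n], [n̥]

Occurrence 1 (position 1): immediately before a stressed vowel → [ŋ].
Occurrence 2 (position 3): no conditioning environment matches → elsewhere allophone [n].
Occurrence 3 (position 4): no conditioning environment matches → elsewhere allophone [n].
Occurrence 4 (position 6): between a vowel and a following unstressed vowel → [n̥].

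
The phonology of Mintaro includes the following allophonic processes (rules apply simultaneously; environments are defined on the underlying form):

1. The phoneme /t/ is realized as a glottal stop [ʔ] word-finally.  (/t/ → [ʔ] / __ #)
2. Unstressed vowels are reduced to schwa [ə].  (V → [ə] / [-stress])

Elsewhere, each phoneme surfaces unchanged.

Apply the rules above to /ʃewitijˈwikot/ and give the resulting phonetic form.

/ʃ/ stays [ʃ].
/e/ (between /ʃ/ and /w/): in an unstressed syllable, so rule 2 applies → [ə].
/w/ (between /e/ and /i/): no rule targets it → [w].
/i/ meets the environment for rule 2 (in an unstressed syllable) → [ə].
/t/ — between /i/ and /i/; rule 1 does not apply here → [t].
/i/ (between /t/ and /j/): in an unstressed syllable, so rule 2 applies → [ə].
/j/ (between /i/ and /w/): no rule targets it → [j].
/w/ stays [w].
/i/ (between /w/ and /k/): rule 2 targets it, but not in an unstressed syllable → unchanged [i].
/k/ (between /i/ and /o/) is unaffected → [k].
/o/ meets the environment for rule 2 (in an unstressed syllable) → [ə].
Rule 1 applies to /t/ (word-final: word-finally) → [ʔ].

[ʃəwətəjˈwikəʔ]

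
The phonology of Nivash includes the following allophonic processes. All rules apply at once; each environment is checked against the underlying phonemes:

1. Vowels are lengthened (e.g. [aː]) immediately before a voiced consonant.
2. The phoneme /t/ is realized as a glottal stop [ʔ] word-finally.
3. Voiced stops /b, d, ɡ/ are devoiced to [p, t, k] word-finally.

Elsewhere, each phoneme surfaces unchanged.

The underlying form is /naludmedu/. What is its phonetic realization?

[naːluːdmeːdu]

/n/ (word-initial): no rule targets it → [n].
/a/ meets the environment for rule 1 (before a voiced consonant) → [aː].
/l/ (between /a/ and /u/): no rule targets it → [l].
/u/ (between /l/ and /d/): before a voiced consonant, so rule 1 applies → [uː].
/d/ — between /u/ and /m/; rule 3 does not apply here → [d].
/m/ (between /d/ and /e/): no rule targets it → [m].
/e/ — between /m/ and /d/, before a voiced consonant — surfaces as [eː] (rule 1).
/d/ (between /e/ and /u/): rule 3 targets it, but not word-finally → unchanged [d].
/u/ — word-final; rule 1 does not apply here → [u].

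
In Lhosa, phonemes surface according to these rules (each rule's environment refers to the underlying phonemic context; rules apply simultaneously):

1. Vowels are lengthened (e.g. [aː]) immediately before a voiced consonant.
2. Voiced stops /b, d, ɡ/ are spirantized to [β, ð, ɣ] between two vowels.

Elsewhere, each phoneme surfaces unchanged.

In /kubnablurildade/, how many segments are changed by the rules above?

6

Segments that undergo a rule: /u/ → [uː] (rule 1); /a/ → [aː] (rule 1); /u/ → [uː] (rule 1); /i/ → [iː] (rule 1); /a/ → [aː] (rule 1); /d/ → [ð] (rule 2).
All other segments surface unchanged.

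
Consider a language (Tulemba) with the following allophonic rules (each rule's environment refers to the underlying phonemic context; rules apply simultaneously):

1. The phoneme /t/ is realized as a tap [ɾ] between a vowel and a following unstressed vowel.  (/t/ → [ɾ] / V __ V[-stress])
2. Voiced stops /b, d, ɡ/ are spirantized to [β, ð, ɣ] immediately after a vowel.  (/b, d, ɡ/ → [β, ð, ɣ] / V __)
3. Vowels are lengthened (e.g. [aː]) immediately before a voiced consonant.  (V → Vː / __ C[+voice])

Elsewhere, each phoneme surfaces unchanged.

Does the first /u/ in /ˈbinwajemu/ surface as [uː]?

No

/u/ (word-final): rule 3 targets it, but not before a voiced consonant → unchanged [u].
The actual realization is [u], not [uː].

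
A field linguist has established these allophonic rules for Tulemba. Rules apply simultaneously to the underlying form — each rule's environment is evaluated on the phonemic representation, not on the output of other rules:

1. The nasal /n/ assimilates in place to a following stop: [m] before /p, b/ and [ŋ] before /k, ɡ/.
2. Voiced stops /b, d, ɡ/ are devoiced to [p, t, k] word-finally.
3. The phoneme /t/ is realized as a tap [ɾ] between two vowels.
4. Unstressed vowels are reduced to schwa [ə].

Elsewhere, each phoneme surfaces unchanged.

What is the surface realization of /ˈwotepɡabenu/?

/w/ (word-initial): no rule targets it → [w].
/o/ (between /w/ and /t/): rule 4 targets it, but not in an unstressed syllable → unchanged [o].
/t/ meets the environment for rule 3 (between two vowels) → [ɾ].
/e/ (between /t/ and /p/): in an unstressed syllable, so rule 4 applies → [ə].
/p/ (between /e/ and /ɡ/) is unaffected → [p].
/ɡ/ (between /p/ and /a/): rule 2 targets it, but not word-finally → unchanged [ɡ].
/a/ meets the environment for rule 4 (in an unstressed syllable) → [ə].
/b/ (between /a/ and /e/) is in the target of rule 2 but the environment (word-finally) is not met → [b].
/e/ (between /b/ and /n/) occurs in an unstressed syllable → [ə] by rule 4.
/n/ (between /e/ and /u/) fails the environment for rule 1, so it stays [n].
/u/ (word-final): in an unstressed syllable, so rule 4 applies → [ə].

[ˈwoɾəpɡəbənə]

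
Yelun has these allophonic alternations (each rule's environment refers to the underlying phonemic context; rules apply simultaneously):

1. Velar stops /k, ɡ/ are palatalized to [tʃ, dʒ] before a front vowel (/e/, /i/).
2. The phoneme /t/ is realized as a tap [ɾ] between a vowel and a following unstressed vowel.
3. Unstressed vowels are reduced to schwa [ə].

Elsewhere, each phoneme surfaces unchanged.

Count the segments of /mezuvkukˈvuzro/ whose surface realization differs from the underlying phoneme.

4

Segments that undergo a rule: /e/ → [ə] (rule 3); /u/ → [ə] (rule 3); /u/ → [ə] (rule 3); /o/ → [ə] (rule 3).
All other segments surface unchanged.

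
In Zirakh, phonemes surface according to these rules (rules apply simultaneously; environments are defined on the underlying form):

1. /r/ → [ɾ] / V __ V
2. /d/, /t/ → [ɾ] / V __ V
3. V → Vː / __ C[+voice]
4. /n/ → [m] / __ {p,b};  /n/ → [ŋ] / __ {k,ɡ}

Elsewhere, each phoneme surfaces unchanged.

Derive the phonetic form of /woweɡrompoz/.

/w/ (word-initial) is unaffected → [w].
/o/ (between /w/ and /w/): before a voiced consonant, so rule 3 applies → [oː].
/w/ stays [w].
/e/ — between /w/ and /ɡ/, before a voiced consonant — surfaces as [eː] (rule 3).
/ɡ/ (between /e/ and /r/): no rule targets it → [ɡ].
/r/ (between /ɡ/ and /o/) fails the environment for rule 1, so it stays [r].
/o/ — between /r/ and /m/, before a voiced consonant — surfaces as [oː] (rule 3).
/m/ stays [m].
/p/ — not in any rule's target class → [p].
/o/ — between /p/ and /z/, before a voiced consonant — surfaces as [oː] (rule 3).
/z/ (word-final) is unaffected → [z].

[woːweːɡroːmpoːz]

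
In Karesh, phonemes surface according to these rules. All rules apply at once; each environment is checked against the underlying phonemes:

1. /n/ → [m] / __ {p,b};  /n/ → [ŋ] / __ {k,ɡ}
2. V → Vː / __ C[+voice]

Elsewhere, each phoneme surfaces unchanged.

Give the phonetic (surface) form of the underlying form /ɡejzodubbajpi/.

[ɡeːjzoːduːbbaːjpi]

/ɡ/ stays [ɡ].
/e/ (between /ɡ/ and /j/): before a voiced consonant, so rule 2 applies → [eː].
/j/ stays [j].
/z/ stays [z].
/o/ (between /z/ and /d/): before a voiced consonant, so rule 2 applies → [oː].
/d/ stays [d].
/u/ meets the environment for rule 2 (before a voiced consonant) → [uː].
/b/ stays [b].
/b/ stays [b].
/a/ (between /b/ and /j/): before a voiced consonant, so rule 2 applies → [aː].
/j/ (between /a/ and /p/): no rule targets it → [j].
/p/ (between /j/ and /i/): no rule targets it → [p].
/i/ (word-final) is in the target of rule 2 but the environment (before a voiced consonant) is not met → [i].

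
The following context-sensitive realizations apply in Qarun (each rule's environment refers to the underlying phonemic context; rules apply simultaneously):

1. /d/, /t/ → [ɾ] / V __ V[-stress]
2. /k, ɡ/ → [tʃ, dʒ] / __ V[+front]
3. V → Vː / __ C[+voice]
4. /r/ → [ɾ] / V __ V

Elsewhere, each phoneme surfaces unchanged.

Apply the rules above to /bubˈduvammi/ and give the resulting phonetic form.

[buːbˈduːvaːmmi]

/b/ (word-initial) is unaffected → [b].
/u/ (between /b/ and /b/): before a voiced consonant, so rule 3 applies → [uː].
/b/ (between /u/ and /d/) is unaffected → [b].
/d/ (between /b/ and /u/) is in the target of rule 1 but the environment (between a vowel and a following unstressed vowel) is not met → [d].
/u/ (between /d/ and /v/) occurs before a voiced consonant → [uː] by rule 3.
/v/ (between /u/ and /a/) is unaffected → [v].
Rule 3 applies to /a/ (between /v/ and /m/: before a voiced consonant) → [aː].
/m/ (between /a/ and /m/): no rule targets it → [m].
/m/ (between /m/ and /i/): no rule targets it → [m].
/i/ (word-final) fails the environment for rule 3, so it stays [i].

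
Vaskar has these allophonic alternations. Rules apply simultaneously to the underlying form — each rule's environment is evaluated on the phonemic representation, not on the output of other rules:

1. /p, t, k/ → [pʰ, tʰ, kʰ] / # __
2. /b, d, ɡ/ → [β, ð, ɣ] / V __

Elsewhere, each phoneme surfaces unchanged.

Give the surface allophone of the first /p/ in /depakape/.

/p/ (between /e/ and /a/): rule 1 targets it, but not word-initially → unchanged [p].

[p]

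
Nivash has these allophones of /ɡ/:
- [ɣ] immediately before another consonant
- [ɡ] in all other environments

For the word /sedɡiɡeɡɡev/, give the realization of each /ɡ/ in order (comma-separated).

[ɡ], [ɡ], [ɣ], [ɡ]

Occurrence 1 (position 4): no conditioning environment matches → elsewhere allophone [ɡ].
Occurrence 2 (position 6): no conditioning environment matches → elsewhere allophone [ɡ].
Occurrence 3 (position 8): immediately before another consonant → [ɣ].
Occurrence 4 (position 9): no conditioning environment matches → elsewhere allophone [ɡ].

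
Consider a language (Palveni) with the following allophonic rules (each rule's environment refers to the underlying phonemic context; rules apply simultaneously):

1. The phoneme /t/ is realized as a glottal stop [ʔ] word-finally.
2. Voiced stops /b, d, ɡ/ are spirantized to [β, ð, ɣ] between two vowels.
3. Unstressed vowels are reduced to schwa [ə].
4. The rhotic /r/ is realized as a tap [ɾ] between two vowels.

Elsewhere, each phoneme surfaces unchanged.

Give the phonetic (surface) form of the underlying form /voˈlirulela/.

[vəˈliɾələlə]

/v/ — not in any rule's target class → [v].
/o/ (between /v/ and /l/): in an unstressed syllable, so rule 3 applies → [ə].
/l/ — not in any rule's target class → [l].
/i/ (between /l/ and /r/): rule 3 targets it, but not in an unstressed syllable → unchanged [i].
Rule 4 applies to /r/ (between /i/ and /u/: between two vowels) → [ɾ].
/u/ (between /r/ and /l/): in an unstressed syllable, so rule 3 applies → [ə].
/l/ (between /u/ and /e/) is unaffected → [l].
/e/ — between /l/ and /l/, in an unstressed syllable — surfaces as [ə] (rule 3).
/l/ (between /e/ and /a/) is unaffected → [l].
/a/ (word-final): in an unstressed syllable, so rule 3 applies → [ə].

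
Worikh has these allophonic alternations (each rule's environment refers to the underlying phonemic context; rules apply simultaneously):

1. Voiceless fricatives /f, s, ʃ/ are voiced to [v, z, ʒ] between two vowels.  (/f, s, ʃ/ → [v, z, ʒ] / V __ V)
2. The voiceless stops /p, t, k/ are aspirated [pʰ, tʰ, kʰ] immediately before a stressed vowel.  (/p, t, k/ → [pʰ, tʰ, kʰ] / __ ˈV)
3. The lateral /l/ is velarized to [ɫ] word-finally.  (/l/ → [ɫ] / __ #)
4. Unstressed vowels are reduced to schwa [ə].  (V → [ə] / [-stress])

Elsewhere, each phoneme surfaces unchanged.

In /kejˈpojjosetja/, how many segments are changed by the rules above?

6

Segments that undergo a rule: /e/ → [ə] (rule 4); /p/ → [pʰ] (rule 2); /o/ → [ə] (rule 4); /s/ → [z] (rule 1); /e/ → [ə] (rule 4); /a/ → [ə] (rule 4).
All other segments surface unchanged.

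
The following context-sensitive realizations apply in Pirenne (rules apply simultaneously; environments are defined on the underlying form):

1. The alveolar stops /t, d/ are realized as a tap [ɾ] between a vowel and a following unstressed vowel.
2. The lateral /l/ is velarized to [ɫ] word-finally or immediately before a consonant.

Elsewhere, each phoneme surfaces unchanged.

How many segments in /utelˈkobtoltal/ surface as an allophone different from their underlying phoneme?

Segments that undergo a rule: /t/ → [ɾ] (rule 1); /l/ → [ɫ] (rule 2); /l/ → [ɫ] (rule 2); /l/ → [ɫ] (rule 2).
All other segments surface unchanged.

4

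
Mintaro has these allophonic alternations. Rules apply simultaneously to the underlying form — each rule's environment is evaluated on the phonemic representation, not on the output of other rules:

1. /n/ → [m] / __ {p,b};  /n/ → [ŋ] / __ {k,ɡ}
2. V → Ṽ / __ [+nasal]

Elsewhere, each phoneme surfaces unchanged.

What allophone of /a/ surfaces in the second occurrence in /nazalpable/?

/a/ (between /z/ and /l/) fails the environment for rule 2, so it stays [a].

[a]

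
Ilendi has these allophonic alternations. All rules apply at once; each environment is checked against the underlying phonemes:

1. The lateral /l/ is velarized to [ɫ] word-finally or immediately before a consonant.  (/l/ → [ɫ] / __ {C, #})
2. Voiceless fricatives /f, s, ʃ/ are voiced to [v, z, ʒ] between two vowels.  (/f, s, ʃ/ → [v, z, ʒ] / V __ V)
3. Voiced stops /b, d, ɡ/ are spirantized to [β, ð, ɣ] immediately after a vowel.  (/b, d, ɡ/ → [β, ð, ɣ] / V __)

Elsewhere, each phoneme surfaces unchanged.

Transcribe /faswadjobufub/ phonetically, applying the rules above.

/f/ — word-initial; rule 2 does not apply here → [f].
/s/ (between /a/ and /w/): rule 2 targets it, but not between two vowels → unchanged [s].
Rule 3 applies to /d/ (between /a/ and /j/: immediately after a vowel) → [ð].
/b/ (between /o/ and /u/): immediately after a vowel, so rule 3 applies → [β].
/f/ (between /u/ and /u/): between two vowels, so rule 2 applies → [v].
Rule 3 applies to /b/ (word-final: immediately after a vowel) → [β].

[faswaðjoβuvuβ]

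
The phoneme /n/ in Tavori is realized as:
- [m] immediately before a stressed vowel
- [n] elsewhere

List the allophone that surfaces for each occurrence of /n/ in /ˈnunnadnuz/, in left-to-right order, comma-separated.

Occurrence 1 (position 1): immediately before a stressed vowel → [m].
Occurrence 2 (position 3): no conditioning environment matches → elsewhere allophone [n].
Occurrence 3 (position 4): no conditioning environment matches → elsewhere allophone [n].
Occurrence 4 (position 7): no conditioning environment matches → elsewhere allophone [n].

[m], [n], [n], [n]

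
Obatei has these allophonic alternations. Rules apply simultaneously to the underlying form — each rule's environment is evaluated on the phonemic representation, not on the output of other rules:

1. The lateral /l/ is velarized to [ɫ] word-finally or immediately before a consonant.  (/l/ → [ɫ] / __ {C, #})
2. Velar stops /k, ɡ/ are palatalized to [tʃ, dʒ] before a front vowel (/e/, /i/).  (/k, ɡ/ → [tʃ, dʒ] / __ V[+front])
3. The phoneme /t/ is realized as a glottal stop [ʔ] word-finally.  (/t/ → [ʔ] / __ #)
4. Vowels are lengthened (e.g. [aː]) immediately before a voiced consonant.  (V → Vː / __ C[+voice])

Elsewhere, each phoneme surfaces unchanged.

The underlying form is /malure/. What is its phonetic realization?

/m/ (word-initial) is unaffected → [m].
Rule 4 applies to /a/ (between /m/ and /l/: before a voiced consonant) → [aː].
/l/ (between /a/ and /u/) fails the environment for rule 1, so it stays [l].
/u/ (between /l/ and /r/) occurs before a voiced consonant → [uː] by rule 4.
/r/ (between /u/ and /e/) is unaffected → [r].
/e/ (word-final) is in the target of rule 4 but the environment (before a voiced consonant) is not met → [e].

[maːluːre]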